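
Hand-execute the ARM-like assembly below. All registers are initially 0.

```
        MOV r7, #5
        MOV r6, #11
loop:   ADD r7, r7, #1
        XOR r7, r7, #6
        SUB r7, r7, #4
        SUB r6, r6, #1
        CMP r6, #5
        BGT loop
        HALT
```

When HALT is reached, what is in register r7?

-5

after MOV r7, #5: r7=5
after MOV r6, #11: r6=11
after ADD r7, r7, #1: r7=5+1=6
after XOR r7, r7, #6: r7=6^6=0
after SUB r7, r7, #4: r7=0-4=-4
after SUB r6, r6, #1: r6=11-1=10
CMP r6, #5  (cmp 10,5)
BGT loop: taken
after ADD r7, r7, #1: r7=(-4)+1=-3
after XOR r7, r7, #6: r7=(-3)^6=-5
after SUB r7, r7, #4: r7=(-5)-4=-9
after SUB r6, r6, #1: r6=10-1=9
CMP r6, #5  (cmp 9,5)
BGT loop: taken
after ADD r7, r7, #1: r7=(-9)+1=-8
after XOR r7, r7, #6: r7=(-8)^6=-2
after SUB r7, r7, #4: r7=(-2)-4=-6
after SUB r6, r6, #1: r6=9-1=8
CMP r6, #5  (cmp 8,5)
BGT loop: taken
after ADD r7, r7, #1: r7=(-6)+1=-5
after XOR r7, r7, #6: r7=(-5)^6=-3
after SUB r7, r7, #4: r7=(-3)-4=-7
after SUB r6, r6, #1: r6=8-1=7
CMP r6, #5  (cmp 7,5)
BGT loop: taken
after ADD r7, r7, #1: r7=(-7)+1=-6
after XOR r7, r7, #6: r7=(-6)^6=-4
after SUB r7, r7, #4: r7=(-4)-4=-8
after SUB r6, r6, #1: r6=7-1=6
CMP r6, #5  (cmp 6,5)
BGT loop: taken
after ADD r7, r7, #1: r7=(-8)+1=-7
after XOR r7, r7, #6: r7=(-7)^6=-1
after SUB r7, r7, #4: r7=(-1)-4=-5
after SUB r6, r6, #1: r6=6-1=5
CMP r6, #5  (cmp 5,5)
BGT loop: not taken
halt.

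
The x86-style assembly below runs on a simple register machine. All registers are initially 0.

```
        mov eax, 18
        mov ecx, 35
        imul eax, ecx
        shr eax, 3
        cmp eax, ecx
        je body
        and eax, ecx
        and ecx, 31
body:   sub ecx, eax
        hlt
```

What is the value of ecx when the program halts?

1

after mov eax, 18: eax=18
after mov ecx, 35: ecx=35
after imul eax, ecx: eax=18*35=630
after shr eax, 3: eax=630>>3=78
cmp eax, ecx  (cmp 78,35)
je body: not taken
after and eax, ecx: eax=78&35=2
after and ecx, 31: ecx=35&31=3
after sub ecx, eax: ecx=3-2=1
halt.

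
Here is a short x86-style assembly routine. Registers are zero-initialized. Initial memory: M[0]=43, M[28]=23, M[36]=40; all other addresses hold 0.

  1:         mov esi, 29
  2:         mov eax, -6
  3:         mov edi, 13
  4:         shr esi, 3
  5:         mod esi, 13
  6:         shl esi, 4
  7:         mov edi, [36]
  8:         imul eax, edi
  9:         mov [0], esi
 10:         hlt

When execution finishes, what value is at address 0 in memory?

esi=29
eax=-6
edi=13
esi=29>>3=3
esi=3%13=3
esi=3<<4=48
edi=M[36]=40
eax=(-6)*40=-240
mov [0], esi → M[0]=48
halt.

48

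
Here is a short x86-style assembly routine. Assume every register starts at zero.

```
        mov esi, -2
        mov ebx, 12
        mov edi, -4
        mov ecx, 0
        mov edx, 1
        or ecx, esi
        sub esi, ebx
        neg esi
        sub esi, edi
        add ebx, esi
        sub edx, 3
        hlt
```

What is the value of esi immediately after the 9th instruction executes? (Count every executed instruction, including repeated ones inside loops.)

esi=-2
ebx=12
edi=-4
ecx=0
edx=1
ecx=0|(-2)=-2
esi=(-2)-12=-14
esi=-(-14)=14
esi=14-(-4)=18
After step 9: esi = 18.

18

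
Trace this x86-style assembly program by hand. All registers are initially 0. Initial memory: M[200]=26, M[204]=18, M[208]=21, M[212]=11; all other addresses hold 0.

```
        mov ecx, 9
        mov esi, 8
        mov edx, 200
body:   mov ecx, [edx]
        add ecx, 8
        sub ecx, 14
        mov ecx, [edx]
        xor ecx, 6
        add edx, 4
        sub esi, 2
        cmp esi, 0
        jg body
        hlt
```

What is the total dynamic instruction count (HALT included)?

mov ecx, 9 → ecx=9
mov esi, 8 → esi=8
mov edx, 200 → edx=200
mov ecx, [edx] → ecx=M[200]=26
add ecx, 8 → ecx=26+8=34
sub ecx, 14 → ecx=34-14=20
mov ecx, [edx] → ecx=M[200]=26
xor ecx, 6 → ecx=26^6=28
add edx, 4 → edx=200+4=204
sub esi, 2 → esi=8-2=6
cmp esi, 0  (cmp 6,0)
jg body: taken
mov ecx, [edx] → ecx=M[204]=18
add ecx, 8 → ecx=18+8=26
sub ecx, 14 → ecx=26-14=12
mov ecx, [edx] → ecx=M[204]=18
xor ecx, 6 → ecx=18^6=20
add edx, 4 → edx=204+4=208
sub esi, 2 → esi=6-2=4
cmp esi, 0  (cmp 4,0)
jg body: taken
mov ecx, [edx] → ecx=M[208]=21
add ecx, 8 → ecx=21+8=29
sub ecx, 14 → ecx=29-14=15
mov ecx, [edx] → ecx=M[208]=21
xor ecx, 6 → ecx=21^6=19
add edx, 4 → edx=208+4=212
sub esi, 2 → esi=4-2=2
cmp esi, 0  (cmp 2,0)
jg body: taken
mov ecx, [edx] → ecx=M[212]=11
add ecx, 8 → ecx=11+8=19
sub ecx, 14 → ecx=19-14=5
mov ecx, [edx] → ecx=M[212]=11
xor ecx, 6 → ecx=11^6=13
add edx, 4 → edx=212+4=216
sub esi, 2 → esi=2-2=0
cmp esi, 0  (cmp 0,0)
jg body: not taken
halt.
Total executed instructions: 40.

40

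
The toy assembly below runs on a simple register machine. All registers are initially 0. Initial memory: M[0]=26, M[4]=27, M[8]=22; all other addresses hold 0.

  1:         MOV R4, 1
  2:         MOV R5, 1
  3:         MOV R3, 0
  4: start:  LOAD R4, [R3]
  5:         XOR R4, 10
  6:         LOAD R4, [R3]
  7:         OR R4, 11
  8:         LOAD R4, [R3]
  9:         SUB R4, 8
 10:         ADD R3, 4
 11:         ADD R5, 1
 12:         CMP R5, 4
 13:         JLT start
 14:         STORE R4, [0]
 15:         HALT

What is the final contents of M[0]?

R4=1
R5=1
R3=0
R4=M[0]=26
R4=26^10=16
R4=M[0]=26
R4=26|11=27
R4=M[0]=26
R4=26-8=18
R3=0+4=4
R5=1+1=2
CMP R5, 4  (cmp 2,4)
JLT start: taken
R4=M[4]=27
R4=27^10=17
R4=M[4]=27
R4=27|11=27
R4=M[4]=27
R4=27-8=19
R3=4+4=8
R5=2+1=3
CMP R5, 4  (cmp 3,4)
JLT start: taken
R4=M[8]=22
R4=22^10=28
R4=M[8]=22
R4=22|11=31
R4=M[8]=22
R4=22-8=14
R3=8+4=12
R5=3+1=4
CMP R5, 4  (cmp 4,4)
JLT start: not taken
STORE R4, [0] → M[0]=14
halt.

14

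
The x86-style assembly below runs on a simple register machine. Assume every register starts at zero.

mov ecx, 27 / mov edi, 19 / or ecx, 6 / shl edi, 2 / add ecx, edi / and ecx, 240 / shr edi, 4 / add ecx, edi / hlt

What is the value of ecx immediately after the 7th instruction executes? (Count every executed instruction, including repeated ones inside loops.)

after mov ecx, 27: ecx=27
after mov edi, 19: edi=19
after or ecx, 6: ecx=27|6=31
after shl edi, 2: edi=19<<2=76
after add ecx, edi: ecx=31+76=107
after and ecx, 240: ecx=107&240=96
after shr edi, 4: edi=76>>4=4
After step 7: ecx = 96.

96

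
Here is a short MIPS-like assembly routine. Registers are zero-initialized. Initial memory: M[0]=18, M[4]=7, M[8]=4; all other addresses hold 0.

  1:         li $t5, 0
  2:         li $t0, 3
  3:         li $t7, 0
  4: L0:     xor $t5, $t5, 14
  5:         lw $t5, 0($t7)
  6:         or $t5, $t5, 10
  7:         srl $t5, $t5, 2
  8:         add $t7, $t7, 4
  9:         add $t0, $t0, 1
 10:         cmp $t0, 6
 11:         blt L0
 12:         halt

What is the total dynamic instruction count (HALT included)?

28

li $t5, 0 → $t5=0
li $t0, 3 → $t0=3
li $t7, 0 → $t7=0
xor $t5, $t5, 14 → $t5=0^14=14
lw $t5, 0($t7) → $t5=M[0]=18
or $t5, $t5, 10 → $t5=18|10=26
srl $t5, $t5, 2 → $t5=26>>2=6
add $t7, $t7, 4 → $t7=0+4=4
add $t0, $t0, 1 → $t0=3+1=4
cmp $t0, 6  (cmp 4,6)
blt L0: taken
xor $t5, $t5, 14 → $t5=6^14=8
lw $t5, 0($t7) → $t5=M[4]=7
or $t5, $t5, 10 → $t5=7|10=15
srl $t5, $t5, 2 → $t5=15>>2=3
add $t7, $t7, 4 → $t7=4+4=8
add $t0, $t0, 1 → $t0=4+1=5
cmp $t0, 6  (cmp 5,6)
blt L0: taken
xor $t5, $t5, 14 → $t5=3^14=13
lw $t5, 0($t7) → $t5=M[8]=4
or $t5, $t5, 10 → $t5=4|10=14
srl $t5, $t5, 2 → $t5=14>>2=3
add $t7, $t7, 4 → $t7=8+4=12
add $t0, $t0, 1 → $t0=5+1=6
cmp $t0, 6  (cmp 6,6)
blt L0: not taken
halt.
Total executed instructions: 28.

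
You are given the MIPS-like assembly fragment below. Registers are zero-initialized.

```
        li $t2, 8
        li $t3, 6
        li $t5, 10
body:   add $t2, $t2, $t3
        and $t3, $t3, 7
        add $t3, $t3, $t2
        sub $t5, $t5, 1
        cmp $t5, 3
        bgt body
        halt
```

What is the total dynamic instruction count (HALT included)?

46

li $t2, 8 → $t2=8
li $t3, 6 → $t3=6
li $t5, 10 → $t5=10
add $t2, $t2, $t3 → $t2=8+6=14
and $t3, $t3, 7 → $t3=6&7=6
add $t3, $t3, $t2 → $t3=6+14=20
sub $t5, $t5, 1 → $t5=10-1=9
cmp $t5, 3  (cmp 9,3)
bgt body: taken
add $t2, $t2, $t3 → $t2=14+20=34
and $t3, $t3, 7 → $t3=20&7=4
add $t3, $t3, $t2 → $t3=4+34=38
sub $t5, $t5, 1 → $t5=9-1=8
cmp $t5, 3  (cmp 8,3)
bgt body: taken
add $t2, $t2, $t3 → $t2=34+38=72
and $t3, $t3, 7 → $t3=38&7=6
add $t3, $t3, $t2 → $t3=6+72=78
sub $t5, $t5, 1 → $t5=8-1=7
cmp $t5, 3  (cmp 7,3)
bgt body: taken
add $t2, $t2, $t3 → $t2=72+78=150
and $t3, $t3, 7 → $t3=78&7=6
add $t3, $t3, $t2 → $t3=6+150=156
sub $t5, $t5, 1 → $t5=7-1=6
cmp $t5, 3  (cmp 6,3)
bgt body: taken
add $t2, $t2, $t3 → $t2=150+156=306
and $t3, $t3, 7 → $t3=156&7=4
add $t3, $t3, $t2 → $t3=4+306=310
sub $t5, $t5, 1 → $t5=6-1=5
cmp $t5, 3  (cmp 5,3)
bgt body: taken
add $t2, $t2, $t3 → $t2=306+310=616
and $t3, $t3, 7 → $t3=310&7=6
add $t3, $t3, $t2 → $t3=6+616=622
sub $t5, $t5, 1 → $t5=5-1=4
cmp $t5, 3  (cmp 4,3)
bgt body: taken
add $t2, $t2, $t3 → $t2=616+622=1238
and $t3, $t3, 7 → $t3=622&7=6
add $t3, $t3, $t2 → $t3=6+1238=1244
sub $t5, $t5, 1 → $t5=4-1=3
cmp $t5, 3  (cmp 3,3)
bgt body: not taken
halt.
Total executed instructions: 46.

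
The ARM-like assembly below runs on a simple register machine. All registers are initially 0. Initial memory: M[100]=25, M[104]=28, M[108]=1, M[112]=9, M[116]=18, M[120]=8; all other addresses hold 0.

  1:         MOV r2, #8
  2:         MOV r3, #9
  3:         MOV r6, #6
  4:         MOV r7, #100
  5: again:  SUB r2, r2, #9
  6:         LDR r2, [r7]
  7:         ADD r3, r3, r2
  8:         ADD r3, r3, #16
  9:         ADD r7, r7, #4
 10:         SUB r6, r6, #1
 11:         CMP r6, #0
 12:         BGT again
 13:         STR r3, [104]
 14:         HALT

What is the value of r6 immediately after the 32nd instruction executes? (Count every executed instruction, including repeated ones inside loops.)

3

MOV r2, #8 → r2=8
MOV r3, #9 → r3=9
MOV r6, #6 → r6=6
MOV r7, #100 → r7=100
SUB r2, r2, #9 → r2=8-9=-1
LDR r2, [r7] → r2=M[100]=25
ADD r3, r3, r2 → r3=9+25=34
ADD r3, r3, #16 → r3=34+16=50
ADD r7, r7, #4 → r7=100+4=104
SUB r6, r6, #1 → r6=6-1=5
CMP r6, #0  (cmp 5,0)
BGT again: taken
SUB r2, r2, #9 → r2=25-9=16
LDR r2, [r7] → r2=M[104]=28
ADD r3, r3, r2 → r3=50+28=78
ADD r3, r3, #16 → r3=78+16=94
ADD r7, r7, #4 → r7=104+4=108
SUB r6, r6, #1 → r6=5-1=4
CMP r6, #0  (cmp 4,0)
BGT again: taken
SUB r2, r2, #9 → r2=28-9=19
LDR r2, [r7] → r2=M[108]=1
ADD r3, r3, r2 → r3=94+1=95
ADD r3, r3, #16 → r3=95+16=111
ADD r7, r7, #4 → r7=108+4=112
SUB r6, r6, #1 → r6=4-1=3
CMP r6, #0  (cmp 3,0)
BGT again: taken
SUB r2, r2, #9 → r2=1-9=-8
LDR r2, [r7] → r2=M[112]=9
ADD r3, r3, r2 → r3=111+9=120
ADD r3, r3, #16 → r3=120+16=136
After step 32: r6 = 3.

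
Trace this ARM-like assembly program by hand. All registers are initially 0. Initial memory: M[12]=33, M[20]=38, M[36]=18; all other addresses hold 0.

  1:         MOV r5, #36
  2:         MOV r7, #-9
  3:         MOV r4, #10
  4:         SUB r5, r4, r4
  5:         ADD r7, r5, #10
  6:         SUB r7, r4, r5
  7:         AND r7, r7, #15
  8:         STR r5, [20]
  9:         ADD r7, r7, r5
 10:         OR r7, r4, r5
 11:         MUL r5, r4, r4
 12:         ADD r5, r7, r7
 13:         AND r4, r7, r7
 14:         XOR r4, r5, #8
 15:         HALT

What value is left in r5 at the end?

MOV r5, #36 → r5=36
MOV r7, #-9 → r7=-9
MOV r4, #10 → r4=10
SUB r5, r4, r4 → r5=10-10=0
ADD r7, r5, #10 → r7=0+10=10
SUB r7, r4, r5 → r7=10-0=10
AND r7, r7, #15 → r7=10&15=10
STR r5, [20] → M[20]=0
ADD r7, r7, r5 → r7=10+0=10
OR r7, r4, r5 → r7=10|0=10
MUL r5, r4, r4 → r5=10*10=100
ADD r5, r7, r7 → r5=10+10=20
AND r4, r7, r7 → r4=10&10=10
XOR r4, r5, #8 → r4=20^8=28
halt.

20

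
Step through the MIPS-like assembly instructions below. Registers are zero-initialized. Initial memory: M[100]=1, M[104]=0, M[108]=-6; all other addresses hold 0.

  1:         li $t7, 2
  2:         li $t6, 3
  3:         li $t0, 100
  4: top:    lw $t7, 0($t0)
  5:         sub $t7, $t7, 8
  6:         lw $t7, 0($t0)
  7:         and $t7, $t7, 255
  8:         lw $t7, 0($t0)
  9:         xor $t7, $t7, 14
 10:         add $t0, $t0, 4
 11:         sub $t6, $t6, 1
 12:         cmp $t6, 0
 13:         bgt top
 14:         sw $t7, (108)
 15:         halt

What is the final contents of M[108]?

-12

$t7=2
$t6=3
$t0=100
$t7=M[100]=1
$t7=1-8=-7
$t7=M[100]=1
$t7=1&255=1
$t7=M[100]=1
$t7=1^14=15
$t0=100+4=104
$t6=3-1=2
cmp $t6, 0  (cmp 2,0)
bgt top: taken
$t7=M[104]=0
$t7=0-8=-8
$t7=M[104]=0
$t7=0&255=0
$t7=M[104]=0
$t7=0^14=14
$t0=104+4=108
$t6=2-1=1
cmp $t6, 0  (cmp 1,0)
bgt top: taken
$t7=M[108]=-6
$t7=(-6)-8=-14
$t7=M[108]=-6
$t7=(-6)&255=250
$t7=M[108]=-6
$t7=(-6)^14=-12
$t0=108+4=112
$t6=1-1=0
cmp $t6, 0  (cmp 0,0)
bgt top: not taken
sw $t7, (108) → M[108]=-12
halt.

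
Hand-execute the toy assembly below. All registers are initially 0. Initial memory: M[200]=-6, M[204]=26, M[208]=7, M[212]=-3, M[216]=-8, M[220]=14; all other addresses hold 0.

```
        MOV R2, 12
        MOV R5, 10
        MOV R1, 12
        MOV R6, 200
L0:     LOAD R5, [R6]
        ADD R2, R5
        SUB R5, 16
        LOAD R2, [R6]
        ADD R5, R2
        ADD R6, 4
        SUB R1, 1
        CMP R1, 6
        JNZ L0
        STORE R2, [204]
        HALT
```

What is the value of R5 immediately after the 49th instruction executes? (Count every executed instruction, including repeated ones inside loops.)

MOV R2, 12 → R2=12
MOV R5, 10 → R5=10
MOV R1, 12 → R1=12
MOV R6, 200 → R6=200
LOAD R5, [R6] → R5=M[200]=-6
ADD R2, R5 → R2=12+(-6)=6
SUB R5, 16 → R5=(-6)-16=-22
LOAD R2, [R6] → R2=M[200]=-6
ADD R5, R2 → R5=(-22)+(-6)=-28
ADD R6, 4 → R6=200+4=204
SUB R1, 1 → R1=12-1=11
CMP R1, 6  (cmp 11,6)
JNZ L0: taken
LOAD R5, [R6] → R5=M[204]=26
ADD R2, R5 → R2=(-6)+26=20
SUB R5, 16 → R5=26-16=10
LOAD R2, [R6] → R2=M[204]=26
ADD R5, R2 → R5=10+26=36
ADD R6, 4 → R6=204+4=208
SUB R1, 1 → R1=11-1=10
CMP R1, 6  (cmp 10,6)
JNZ L0: taken
LOAD R5, [R6] → R5=M[208]=7
ADD R2, R5 → R2=26+7=33
SUB R5, 16 → R5=7-16=-9
LOAD R2, [R6] → R2=M[208]=7
ADD R5, R2 → R5=(-9)+7=-2
ADD R6, 4 → R6=208+4=212
SUB R1, 1 → R1=10-1=9
CMP R1, 6  (cmp 9,6)
JNZ L0: taken
LOAD R5, [R6] → R5=M[212]=-3
ADD R2, R5 → R2=7+(-3)=4
SUB R5, 16 → R5=(-3)-16=-19
LOAD R2, [R6] → R2=M[212]=-3
ADD R5, R2 → R5=(-19)+(-3)=-22
ADD R6, 4 → R6=212+4=216
SUB R1, 1 → R1=9-1=8
CMP R1, 6  (cmp 8,6)
JNZ L0: taken
LOAD R5, [R6] → R5=M[216]=-8
ADD R2, R5 → R2=(-3)+(-8)=-11
SUB R5, 16 → R5=(-8)-16=-24
LOAD R2, [R6] → R2=M[216]=-8
ADD R5, R2 → R5=(-24)+(-8)=-32
ADD R6, 4 → R6=216+4=220
SUB R1, 1 → R1=8-1=7
CMP R1, 6  (cmp 7,6)
JNZ L0: taken
After step 49: R5 = -32.

-32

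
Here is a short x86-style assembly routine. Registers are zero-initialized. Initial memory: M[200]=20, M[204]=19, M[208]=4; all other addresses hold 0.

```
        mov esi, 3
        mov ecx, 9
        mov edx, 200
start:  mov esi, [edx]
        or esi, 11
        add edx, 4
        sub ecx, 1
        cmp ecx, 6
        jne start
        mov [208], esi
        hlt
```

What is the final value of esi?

15

esi=3
ecx=9
edx=200
esi=M[200]=20
esi=20|11=31
edx=200+4=204
ecx=9-1=8
cmp ecx, 6  (cmp 8,6)
jne start: taken
esi=M[204]=19
esi=19|11=27
edx=204+4=208
ecx=8-1=7
cmp ecx, 6  (cmp 7,6)
jne start: taken
esi=M[208]=4
esi=4|11=15
edx=208+4=212
ecx=7-1=6
cmp ecx, 6  (cmp 6,6)
jne start: not taken
mov [208], esi → M[208]=15
halt.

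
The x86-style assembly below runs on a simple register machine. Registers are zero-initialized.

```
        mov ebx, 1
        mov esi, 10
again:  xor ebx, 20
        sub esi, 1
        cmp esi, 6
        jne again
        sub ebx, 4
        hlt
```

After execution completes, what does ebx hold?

-3

after mov ebx, 1: ebx=1
after mov esi, 10: esi=10
after xor ebx, 20: ebx=1^20=21
after sub esi, 1: esi=10-1=9
cmp esi, 6  (cmp 9,6)
jne again: taken
after xor ebx, 20: ebx=21^20=1
after sub esi, 1: esi=9-1=8
cmp esi, 6  (cmp 8,6)
jne again: taken
after xor ebx, 20: ebx=1^20=21
after sub esi, 1: esi=8-1=7
cmp esi, 6  (cmp 7,6)
jne again: taken
after xor ebx, 20: ebx=21^20=1
after sub esi, 1: esi=7-1=6
cmp esi, 6  (cmp 6,6)
jne again: not taken
after sub ebx, 4: ebx=1-4=-3
halt.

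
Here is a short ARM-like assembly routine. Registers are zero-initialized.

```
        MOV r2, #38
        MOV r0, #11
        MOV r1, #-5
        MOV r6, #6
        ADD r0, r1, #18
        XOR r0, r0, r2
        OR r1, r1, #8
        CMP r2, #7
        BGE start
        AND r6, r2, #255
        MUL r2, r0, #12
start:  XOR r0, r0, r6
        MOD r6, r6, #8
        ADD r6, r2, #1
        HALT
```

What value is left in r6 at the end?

r2=38
r0=11
r1=-5
r6=6
r0=(-5)+18=13
r0=13^38=43
r1=(-5)|8=-5
CMP r2, #7  (cmp 38,7)
BGE start: taken
r0=43^6=45
r6=6%8=6
r6=38+1=39
halt.

39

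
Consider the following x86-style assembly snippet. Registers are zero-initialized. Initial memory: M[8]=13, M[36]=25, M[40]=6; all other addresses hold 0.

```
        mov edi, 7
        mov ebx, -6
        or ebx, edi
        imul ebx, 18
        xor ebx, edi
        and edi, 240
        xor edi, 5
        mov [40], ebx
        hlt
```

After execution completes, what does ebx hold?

-23

after mov edi, 7: edi=7
after mov ebx, -6: ebx=-6
after or ebx, edi: ebx=(-6)|7=-1
after imul ebx, 18: ebx=(-1)*18=-18
after xor ebx, edi: ebx=(-18)^7=-23
after and edi, 240: edi=7&240=0
after xor edi, 5: edi=0^5=5
mov [40], ebx → M[40]=-23
halt.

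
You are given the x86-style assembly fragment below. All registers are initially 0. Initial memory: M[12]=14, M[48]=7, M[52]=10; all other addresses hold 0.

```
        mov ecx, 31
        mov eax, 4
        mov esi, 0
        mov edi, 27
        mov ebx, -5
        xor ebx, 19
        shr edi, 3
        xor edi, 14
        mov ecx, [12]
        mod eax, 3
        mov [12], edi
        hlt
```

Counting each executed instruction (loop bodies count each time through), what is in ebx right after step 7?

after mov ecx, 31: ecx=31
after mov eax, 4: eax=4
after mov esi, 0: esi=0
after mov edi, 27: edi=27
after mov ebx, -5: ebx=-5
after xor ebx, 19: ebx=(-5)^19=-24
after shr edi, 3: edi=27>>3=3
After step 7: ebx = -24.

-24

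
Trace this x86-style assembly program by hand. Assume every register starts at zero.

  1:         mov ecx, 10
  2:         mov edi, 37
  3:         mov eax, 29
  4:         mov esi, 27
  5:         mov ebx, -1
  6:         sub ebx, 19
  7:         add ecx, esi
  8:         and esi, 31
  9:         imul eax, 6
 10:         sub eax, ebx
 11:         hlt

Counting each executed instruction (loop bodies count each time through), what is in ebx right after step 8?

ecx=10
edi=37
eax=29
esi=27
ebx=-1
ebx=(-1)-19=-20
ecx=10+27=37
esi=27&31=27
After step 8: ebx = -20.

-20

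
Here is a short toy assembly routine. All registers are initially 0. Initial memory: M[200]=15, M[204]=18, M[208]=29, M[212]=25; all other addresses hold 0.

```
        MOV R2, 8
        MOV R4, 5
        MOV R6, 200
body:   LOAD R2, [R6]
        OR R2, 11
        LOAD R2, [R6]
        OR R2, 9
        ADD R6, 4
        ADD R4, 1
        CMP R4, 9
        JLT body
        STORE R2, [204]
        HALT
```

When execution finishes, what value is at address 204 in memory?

MOV R2, 8 → R2=8
MOV R4, 5 → R4=5
MOV R6, 200 → R6=200
LOAD R2, [R6] → R2=M[200]=15
OR R2, 11 → R2=15|11=15
LOAD R2, [R6] → R2=M[200]=15
OR R2, 9 → R2=15|9=15
ADD R6, 4 → R6=200+4=204
ADD R4, 1 → R4=5+1=6
CMP R4, 9  (cmp 6,9)
JLT body: taken
LOAD R2, [R6] → R2=M[204]=18
OR R2, 11 → R2=18|11=27
LOAD R2, [R6] → R2=M[204]=18
OR R2, 9 → R2=18|9=27
ADD R6, 4 → R6=204+4=208
ADD R4, 1 → R4=6+1=7
CMP R4, 9  (cmp 7,9)
JLT body: taken
LOAD R2, [R6] → R2=M[208]=29
OR R2, 11 → R2=29|11=31
LOAD R2, [R6] → R2=M[208]=29
OR R2, 9 → R2=29|9=29
ADD R6, 4 → R6=208+4=212
ADD R4, 1 → R4=7+1=8
CMP R4, 9  (cmp 8,9)
JLT body: taken
LOAD R2, [R6] → R2=M[212]=25
OR R2, 11 → R2=25|11=27
LOAD R2, [R6] → R2=M[212]=25
OR R2, 9 → R2=25|9=25
ADD R6, 4 → R6=212+4=216
ADD R4, 1 → R4=8+1=9
CMP R4, 9  (cmp 9,9)
JLT body: not taken
STORE R2, [204] → M[204]=25
halt.

25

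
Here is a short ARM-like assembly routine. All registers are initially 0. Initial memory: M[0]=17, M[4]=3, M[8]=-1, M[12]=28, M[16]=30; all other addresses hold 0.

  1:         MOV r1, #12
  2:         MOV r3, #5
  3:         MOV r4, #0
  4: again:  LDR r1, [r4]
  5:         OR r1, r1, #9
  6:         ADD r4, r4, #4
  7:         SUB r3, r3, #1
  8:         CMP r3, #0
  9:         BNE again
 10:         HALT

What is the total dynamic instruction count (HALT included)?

after MOV r1, #12: r1=12
after MOV r3, #5: r3=5
after MOV r4, #0: r4=0
after LDR r1, [r4]: r1=M[0]=17
after OR r1, r1, #9: r1=17|9=25
after ADD r4, r4, #4: r4=0+4=4
after SUB r3, r3, #1: r3=5-1=4
CMP r3, #0  (cmp 4,0)
BNE again: taken
after LDR r1, [r4]: r1=M[4]=3
after OR r1, r1, #9: r1=3|9=11
after ADD r4, r4, #4: r4=4+4=8
after SUB r3, r3, #1: r3=4-1=3
CMP r3, #0  (cmp 3,0)
BNE again: taken
after LDR r1, [r4]: r1=M[8]=-1
after OR r1, r1, #9: r1=(-1)|9=-1
after ADD r4, r4, #4: r4=8+4=12
after SUB r3, r3, #1: r3=3-1=2
CMP r3, #0  (cmp 2,0)
BNE again: taken
after LDR r1, [r4]: r1=M[12]=28
after OR r1, r1, #9: r1=28|9=29
after ADD r4, r4, #4: r4=12+4=16
after SUB r3, r3, #1: r3=2-1=1
CMP r3, #0  (cmp 1,0)
BNE again: taken
after LDR r1, [r4]: r1=M[16]=30
after OR r1, r1, #9: r1=30|9=31
after ADD r4, r4, #4: r4=16+4=20
after SUB r3, r3, #1: r3=1-1=0
CMP r3, #0  (cmp 0,0)
BNE again: not taken
halt.
Total executed instructions: 34.

34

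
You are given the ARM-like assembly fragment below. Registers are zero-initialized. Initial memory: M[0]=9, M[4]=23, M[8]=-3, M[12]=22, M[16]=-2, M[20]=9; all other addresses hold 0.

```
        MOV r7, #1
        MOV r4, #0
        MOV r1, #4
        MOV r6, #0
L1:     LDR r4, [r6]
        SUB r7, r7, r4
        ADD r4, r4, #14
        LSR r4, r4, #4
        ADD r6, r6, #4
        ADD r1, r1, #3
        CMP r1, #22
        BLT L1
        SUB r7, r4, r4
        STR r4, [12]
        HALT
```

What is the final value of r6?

r7=1
r4=0
r1=4
r6=0
r4=M[0]=9
r7=1-9=-8
r4=9+14=23
r4=23>>4=1
r6=0+4=4
r1=4+3=7
CMP r1, #22  (cmp 7,22)
BLT L1: taken
r4=M[4]=23
r7=(-8)-23=-31
r4=23+14=37
r4=37>>4=2
r6=4+4=8
r1=7+3=10
CMP r1, #22  (cmp 10,22)
BLT L1: taken
r4=M[8]=-3
r7=(-31)-(-3)=-28
r4=(-3)+14=11
r4=11>>4=0
r6=8+4=12
r1=10+3=13
CMP r1, #22  (cmp 13,22)
BLT L1: taken
r4=M[12]=22
r7=(-28)-22=-50
r4=22+14=36
r4=36>>4=2
r6=12+4=16
r1=13+3=16
CMP r1, #22  (cmp 16,22)
BLT L1: taken
r4=M[16]=-2
r7=(-50)-(-2)=-48
r4=(-2)+14=12
r4=12>>4=0
r6=16+4=20
r1=16+3=19
CMP r1, #22  (cmp 19,22)
BLT L1: taken
r4=M[20]=9
r7=(-48)-9=-57
r4=9+14=23
r4=23>>4=1
r6=20+4=24
r1=19+3=22
CMP r1, #22  (cmp 22,22)
BLT L1: not taken
r7=1-1=0
STR r4, [12] → M[12]=1
halt.

24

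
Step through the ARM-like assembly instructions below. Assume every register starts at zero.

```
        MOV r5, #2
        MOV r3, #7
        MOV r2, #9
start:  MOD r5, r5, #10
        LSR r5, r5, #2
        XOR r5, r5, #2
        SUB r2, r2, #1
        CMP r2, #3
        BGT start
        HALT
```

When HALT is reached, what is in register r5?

2

MOV r5, #2 → r5=2
MOV r3, #7 → r3=7
MOV r2, #9 → r2=9
MOD r5, r5, #10 → r5=2%10=2
LSR r5, r5, #2 → r5=2>>2=0
XOR r5, r5, #2 → r5=0^2=2
SUB r2, r2, #1 → r2=9-1=8
CMP r2, #3  (cmp 8,3)
BGT start: taken
MOD r5, r5, #10 → r5=2%10=2
LSR r5, r5, #2 → r5=2>>2=0
XOR r5, r5, #2 → r5=0^2=2
SUB r2, r2, #1 → r2=8-1=7
CMP r2, #3  (cmp 7,3)
BGT start: taken
MOD r5, r5, #10 → r5=2%10=2
LSR r5, r5, #2 → r5=2>>2=0
XOR r5, r5, #2 → r5=0^2=2
SUB r2, r2, #1 → r2=7-1=6
CMP r2, #3  (cmp 6,3)
BGT start: taken
MOD r5, r5, #10 → r5=2%10=2
LSR r5, r5, #2 → r5=2>>2=0
XOR r5, r5, #2 → r5=0^2=2
SUB r2, r2, #1 → r2=6-1=5
CMP r2, #3  (cmp 5,3)
BGT start: taken
MOD r5, r5, #10 → r5=2%10=2
LSR r5, r5, #2 → r5=2>>2=0
XOR r5, r5, #2 → r5=0^2=2
SUB r2, r2, #1 → r2=5-1=4
CMP r2, #3  (cmp 4,3)
BGT start: taken
MOD r5, r5, #10 → r5=2%10=2
LSR r5, r5, #2 → r5=2>>2=0
XOR r5, r5, #2 → r5=0^2=2
SUB r2, r2, #1 → r2=4-1=3
CMP r2, #3  (cmp 3,3)
BGT start: not taken
halt.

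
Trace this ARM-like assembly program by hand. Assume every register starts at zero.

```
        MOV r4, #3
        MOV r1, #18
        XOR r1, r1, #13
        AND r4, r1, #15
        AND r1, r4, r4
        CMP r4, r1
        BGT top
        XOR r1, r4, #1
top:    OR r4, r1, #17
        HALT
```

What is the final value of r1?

14

after MOV r4, #3: r4=3
after MOV r1, #18: r1=18
after XOR r1, r1, #13: r1=18^13=31
after AND r4, r1, #15: r4=31&15=15
after AND r1, r4, r4: r1=15&15=15
CMP r4, r1  (cmp 15,15)
BGT top: not taken
after XOR r1, r4, #1: r1=15^1=14
after OR r4, r1, #17: r4=14|17=31
halt.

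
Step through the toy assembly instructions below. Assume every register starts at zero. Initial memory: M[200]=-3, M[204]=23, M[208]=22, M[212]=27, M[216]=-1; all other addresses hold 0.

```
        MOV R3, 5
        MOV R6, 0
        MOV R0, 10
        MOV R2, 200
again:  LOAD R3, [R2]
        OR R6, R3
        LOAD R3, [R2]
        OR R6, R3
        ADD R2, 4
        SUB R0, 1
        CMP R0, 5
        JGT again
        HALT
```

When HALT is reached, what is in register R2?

R3=5
R6=0
R0=10
R2=200
R3=M[200]=-3
R6=0|(-3)=-3
R3=M[200]=-3
R6=(-3)|(-3)=-3
R2=200+4=204
R0=10-1=9
CMP R0, 5  (cmp 9,5)
JGT again: taken
R3=M[204]=23
R6=(-3)|23=-1
R3=M[204]=23
R6=(-1)|23=-1
R2=204+4=208
R0=9-1=8
CMP R0, 5  (cmp 8,5)
JGT again: taken
R3=M[208]=22
R6=(-1)|22=-1
R3=M[208]=22
R6=(-1)|22=-1
R2=208+4=212
R0=8-1=7
CMP R0, 5  (cmp 7,5)
JGT again: taken
R3=M[212]=27
R6=(-1)|27=-1
R3=M[212]=27
R6=(-1)|27=-1
R2=212+4=216
R0=7-1=6
CMP R0, 5  (cmp 6,5)
JGT again: taken
R3=M[216]=-1
R6=(-1)|(-1)=-1
R3=M[216]=-1
R6=(-1)|(-1)=-1
R2=216+4=220
R0=6-1=5
CMP R0, 5  (cmp 5,5)
JGT again: not taken
halt.

220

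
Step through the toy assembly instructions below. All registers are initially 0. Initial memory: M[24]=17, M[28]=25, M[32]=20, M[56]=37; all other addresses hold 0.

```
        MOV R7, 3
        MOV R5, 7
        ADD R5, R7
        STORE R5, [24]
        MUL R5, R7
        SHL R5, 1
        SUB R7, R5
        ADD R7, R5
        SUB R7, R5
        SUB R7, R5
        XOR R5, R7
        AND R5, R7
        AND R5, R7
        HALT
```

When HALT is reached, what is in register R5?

-125

after MOV R7, 3: R7=3
after MOV R5, 7: R5=7
after ADD R5, R7: R5=7+3=10
STORE R5, [24] → M[24]=10
after MUL R5, R7: R5=10*3=30
after SHL R5, 1: R5=30<<1=60
after SUB R7, R5: R7=3-60=-57
after ADD R7, R5: R7=(-57)+60=3
after SUB R7, R5: R7=3-60=-57
after SUB R7, R5: R7=(-57)-60=-117
after XOR R5, R7: R5=60^(-117)=-73
after AND R5, R7: R5=(-73)&(-117)=-125
after AND R5, R7: R5=(-125)&(-117)=-125
halt.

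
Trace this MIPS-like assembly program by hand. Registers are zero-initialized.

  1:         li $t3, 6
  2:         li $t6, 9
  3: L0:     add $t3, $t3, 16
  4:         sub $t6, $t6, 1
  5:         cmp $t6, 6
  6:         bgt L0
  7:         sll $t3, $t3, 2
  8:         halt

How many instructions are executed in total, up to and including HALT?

16

after li $t3, 6: $t3=6
after li $t6, 9: $t6=9
after add $t3, $t3, 16: $t3=6+16=22
after sub $t6, $t6, 1: $t6=9-1=8
cmp $t6, 6  (cmp 8,6)
bgt L0: taken
after add $t3, $t3, 16: $t3=22+16=38
after sub $t6, $t6, 1: $t6=8-1=7
cmp $t6, 6  (cmp 7,6)
bgt L0: taken
after add $t3, $t3, 16: $t3=38+16=54
after sub $t6, $t6, 1: $t6=7-1=6
cmp $t6, 6  (cmp 6,6)
bgt L0: not taken
after sll $t3, $t3, 2: $t3=54<<2=216
halt.
Total executed instructions: 16.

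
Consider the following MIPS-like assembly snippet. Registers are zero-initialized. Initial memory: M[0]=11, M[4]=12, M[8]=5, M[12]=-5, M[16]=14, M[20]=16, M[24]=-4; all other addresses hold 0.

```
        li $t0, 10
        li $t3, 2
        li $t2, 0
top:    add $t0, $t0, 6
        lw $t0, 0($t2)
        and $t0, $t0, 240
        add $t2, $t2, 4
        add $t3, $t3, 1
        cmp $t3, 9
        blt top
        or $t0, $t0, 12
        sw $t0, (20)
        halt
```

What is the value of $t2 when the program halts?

28

$t0=10
$t3=2
$t2=0
$t0=10+6=16
$t0=M[0]=11
$t0=11&240=0
$t2=0+4=4
$t3=2+1=3
cmp $t3, 9  (cmp 3,9)
blt top: taken
$t0=0+6=6
$t0=M[4]=12
$t0=12&240=0
$t2=4+4=8
$t3=3+1=4
cmp $t3, 9  (cmp 4,9)
blt top: taken
$t0=0+6=6
$t0=M[8]=5
$t0=5&240=0
$t2=8+4=12
$t3=4+1=5
cmp $t3, 9  (cmp 5,9)
blt top: taken
$t0=0+6=6
$t0=M[12]=-5
$t0=(-5)&240=240
$t2=12+4=16
$t3=5+1=6
cmp $t3, 9  (cmp 6,9)
blt top: taken
$t0=240+6=246
$t0=M[16]=14
$t0=14&240=0
$t2=16+4=20
$t3=6+1=7
cmp $t3, 9  (cmp 7,9)
blt top: taken
$t0=0+6=6
$t0=M[20]=16
$t0=16&240=16
$t2=20+4=24
$t3=7+1=8
cmp $t3, 9  (cmp 8,9)
blt top: taken
$t0=16+6=22
$t0=M[24]=-4
$t0=(-4)&240=240
$t2=24+4=28
$t3=8+1=9
cmp $t3, 9  (cmp 9,9)
blt top: not taken
$t0=240|12=252
sw $t0, (20) → M[20]=252
halt.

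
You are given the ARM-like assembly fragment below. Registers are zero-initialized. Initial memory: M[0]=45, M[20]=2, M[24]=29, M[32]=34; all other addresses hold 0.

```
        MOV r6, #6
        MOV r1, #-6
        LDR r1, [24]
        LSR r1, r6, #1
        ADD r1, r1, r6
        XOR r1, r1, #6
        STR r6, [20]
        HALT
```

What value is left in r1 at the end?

MOV r6, #6 → r6=6
MOV r1, #-6 → r1=-6
LDR r1, [24] → r1=M[24]=29
LSR r1, r6, #1 → r1=6>>1=3
ADD r1, r1, r6 → r1=3+6=9
XOR r1, r1, #6 → r1=9^6=15
STR r6, [20] → M[20]=6
halt.

15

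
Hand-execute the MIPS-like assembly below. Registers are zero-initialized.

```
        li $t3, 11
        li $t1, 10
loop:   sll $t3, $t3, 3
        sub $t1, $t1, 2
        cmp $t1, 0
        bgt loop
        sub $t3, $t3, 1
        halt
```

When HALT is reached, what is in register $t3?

360447

after li $t3, 11: $t3=11
after li $t1, 10: $t1=10
after sll $t3, $t3, 3: $t3=11<<3=88
after sub $t1, $t1, 2: $t1=10-2=8
cmp $t1, 0  (cmp 8,0)
bgt loop: taken
after sll $t3, $t3, 3: $t3=88<<3=704
after sub $t1, $t1, 2: $t1=8-2=6
cmp $t1, 0  (cmp 6,0)
bgt loop: taken
after sll $t3, $t3, 3: $t3=704<<3=5632
after sub $t1, $t1, 2: $t1=6-2=4
cmp $t1, 0  (cmp 4,0)
bgt loop: taken
after sll $t3, $t3, 3: $t3=5632<<3=45056
after sub $t1, $t1, 2: $t1=4-2=2
cmp $t1, 0  (cmp 2,0)
bgt loop: taken
after sll $t3, $t3, 3: $t3=45056<<3=360448
after sub $t1, $t1, 2: $t1=2-2=0
cmp $t1, 0  (cmp 0,0)
bgt loop: not taken
after sub $t3, $t3, 1: $t3=360448-1=360447
halt.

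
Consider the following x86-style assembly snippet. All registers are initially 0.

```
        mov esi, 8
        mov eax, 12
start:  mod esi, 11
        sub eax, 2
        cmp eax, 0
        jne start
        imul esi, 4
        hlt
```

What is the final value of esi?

32

mov esi, 8 → esi=8
mov eax, 12 → eax=12
mod esi, 11 → esi=8%11=8
sub eax, 2 → eax=12-2=10
cmp eax, 0  (cmp 10,0)
jne start: taken
mod esi, 11 → esi=8%11=8
sub eax, 2 → eax=10-2=8
cmp eax, 0  (cmp 8,0)
jne start: taken
mod esi, 11 → esi=8%11=8
sub eax, 2 → eax=8-2=6
cmp eax, 0  (cmp 6,0)
jne start: taken
mod esi, 11 → esi=8%11=8
sub eax, 2 → eax=6-2=4
cmp eax, 0  (cmp 4,0)
jne start: taken
mod esi, 11 → esi=8%11=8
sub eax, 2 → eax=4-2=2
cmp eax, 0  (cmp 2,0)
jne start: taken
mod esi, 11 → esi=8%11=8
sub eax, 2 → eax=2-2=0
cmp eax, 0  (cmp 0,0)
jne start: not taken
imul esi, 4 → esi=8*4=32
halt.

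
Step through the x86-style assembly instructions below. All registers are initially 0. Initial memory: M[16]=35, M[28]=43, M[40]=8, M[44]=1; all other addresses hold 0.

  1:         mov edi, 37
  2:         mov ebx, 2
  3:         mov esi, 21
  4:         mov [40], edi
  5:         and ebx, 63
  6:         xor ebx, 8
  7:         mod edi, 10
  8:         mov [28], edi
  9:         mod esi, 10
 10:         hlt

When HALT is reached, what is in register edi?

7

edi=37
ebx=2
esi=21
mov [40], edi → M[40]=37
ebx=2&63=2
ebx=2^8=10
edi=37%10=7
mov [28], edi → M[28]=7
esi=21%10=1
halt.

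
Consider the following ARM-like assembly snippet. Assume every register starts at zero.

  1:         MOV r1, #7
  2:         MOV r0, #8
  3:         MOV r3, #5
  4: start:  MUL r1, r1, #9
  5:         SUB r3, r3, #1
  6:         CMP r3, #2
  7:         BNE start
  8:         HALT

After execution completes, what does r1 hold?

5103

r1=7
r0=8
r3=5
r1=7*9=63
r3=5-1=4
CMP r3, #2  (cmp 4,2)
BNE start: taken
r1=63*9=567
r3=4-1=3
CMP r3, #2  (cmp 3,2)
BNE start: taken
r1=567*9=5103
r3=3-1=2
CMP r3, #2  (cmp 2,2)
BNE start: not taken
halt.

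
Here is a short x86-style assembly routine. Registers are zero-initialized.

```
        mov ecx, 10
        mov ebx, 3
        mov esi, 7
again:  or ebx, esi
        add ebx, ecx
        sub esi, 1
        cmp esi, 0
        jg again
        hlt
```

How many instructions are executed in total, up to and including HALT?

39

after mov ecx, 10: ecx=10
after mov ebx, 3: ebx=3
after mov esi, 7: esi=7
after or ebx, esi: ebx=3|7=7
after add ebx, ecx: ebx=7+10=17
after sub esi, 1: esi=7-1=6
cmp esi, 0  (cmp 6,0)
jg again: taken
after or ebx, esi: ebx=17|6=23
after add ebx, ecx: ebx=23+10=33
after sub esi, 1: esi=6-1=5
cmp esi, 0  (cmp 5,0)
jg again: taken
after or ebx, esi: ebx=33|5=37
after add ebx, ecx: ebx=37+10=47
after sub esi, 1: esi=5-1=4
cmp esi, 0  (cmp 4,0)
jg again: taken
after or ebx, esi: ebx=47|4=47
after add ebx, ecx: ebx=47+10=57
after sub esi, 1: esi=4-1=3
cmp esi, 0  (cmp 3,0)
jg again: taken
after or ebx, esi: ebx=57|3=59
after add ebx, ecx: ebx=59+10=69
after sub esi, 1: esi=3-1=2
cmp esi, 0  (cmp 2,0)
jg again: taken
after or ebx, esi: ebx=69|2=71
after add ebx, ecx: ebx=71+10=81
after sub esi, 1: esi=2-1=1
cmp esi, 0  (cmp 1,0)
jg again: taken
after or ebx, esi: ebx=81|1=81
after add ebx, ecx: ebx=81+10=91
after sub esi, 1: esi=1-1=0
cmp esi, 0  (cmp 0,0)
jg again: not taken
halt.
Total executed instructions: 39.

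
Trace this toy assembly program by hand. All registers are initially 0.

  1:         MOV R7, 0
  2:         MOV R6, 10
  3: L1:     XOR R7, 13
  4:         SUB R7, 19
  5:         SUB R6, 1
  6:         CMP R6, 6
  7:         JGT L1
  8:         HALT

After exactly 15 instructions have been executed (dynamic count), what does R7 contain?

MOV R7, 0 → R7=0
MOV R6, 10 → R6=10
XOR R7, 13 → R7=0^13=13
SUB R7, 19 → R7=13-19=-6
SUB R6, 1 → R6=10-1=9
CMP R6, 6  (cmp 9,6)
JGT L1: taken
XOR R7, 13 → R7=(-6)^13=-9
SUB R7, 19 → R7=(-9)-19=-28
SUB R6, 1 → R6=9-1=8
CMP R6, 6  (cmp 8,6)
JGT L1: taken
XOR R7, 13 → R7=(-28)^13=-23
SUB R7, 19 → R7=(-23)-19=-42
SUB R6, 1 → R6=8-1=7
After step 15: R7 = -42.

-42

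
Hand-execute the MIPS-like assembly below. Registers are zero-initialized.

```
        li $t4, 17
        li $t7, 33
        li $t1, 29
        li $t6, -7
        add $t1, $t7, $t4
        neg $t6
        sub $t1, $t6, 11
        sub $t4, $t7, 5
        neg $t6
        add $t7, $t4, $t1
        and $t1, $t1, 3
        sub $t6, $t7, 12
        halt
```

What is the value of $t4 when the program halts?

28

$t4=17
$t7=33
$t1=29
$t6=-7
$t1=33+17=50
$t6=-(-7)=7
$t1=7-11=-4
$t4=33-5=28
$t6=-(7)=-7
$t7=28+(-4)=24
$t1=(-4)&3=0
$t6=24-12=12
halt.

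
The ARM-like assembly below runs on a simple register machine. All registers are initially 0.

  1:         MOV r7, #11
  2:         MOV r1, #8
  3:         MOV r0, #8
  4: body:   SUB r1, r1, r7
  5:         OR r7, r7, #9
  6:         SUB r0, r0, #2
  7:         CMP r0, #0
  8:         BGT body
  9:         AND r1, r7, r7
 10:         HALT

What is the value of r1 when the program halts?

11

after MOV r7, #11: r7=11
after MOV r1, #8: r1=8
after MOV r0, #8: r0=8
after SUB r1, r1, r7: r1=8-11=-3
after OR r7, r7, #9: r7=11|9=11
after SUB r0, r0, #2: r0=8-2=6
CMP r0, #0  (cmp 6,0)
BGT body: taken
after SUB r1, r1, r7: r1=(-3)-11=-14
after OR r7, r7, #9: r7=11|9=11
after SUB r0, r0, #2: r0=6-2=4
CMP r0, #0  (cmp 4,0)
BGT body: taken
after SUB r1, r1, r7: r1=(-14)-11=-25
after OR r7, r7, #9: r7=11|9=11
after SUB r0, r0, #2: r0=4-2=2
CMP r0, #0  (cmp 2,0)
BGT body: taken
after SUB r1, r1, r7: r1=(-25)-11=-36
after OR r7, r7, #9: r7=11|9=11
after SUB r0, r0, #2: r0=2-2=0
CMP r0, #0  (cmp 0,0)
BGT body: not taken
after AND r1, r7, r7: r1=11&11=11
halt.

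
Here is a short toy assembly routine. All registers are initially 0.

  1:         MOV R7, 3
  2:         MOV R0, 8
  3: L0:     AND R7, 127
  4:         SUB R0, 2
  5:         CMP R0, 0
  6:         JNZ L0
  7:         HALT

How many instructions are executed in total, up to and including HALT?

19

MOV R7, 3 → R7=3
MOV R0, 8 → R0=8
AND R7, 127 → R7=3&127=3
SUB R0, 2 → R0=8-2=6
CMP R0, 0  (cmp 6,0)
JNZ L0: taken
AND R7, 127 → R7=3&127=3
SUB R0, 2 → R0=6-2=4
CMP R0, 0  (cmp 4,0)
JNZ L0: taken
AND R7, 127 → R7=3&127=3
SUB R0, 2 → R0=4-2=2
CMP R0, 0  (cmp 2,0)
JNZ L0: taken
AND R7, 127 → R7=3&127=3
SUB R0, 2 → R0=2-2=0
CMP R0, 0  (cmp 0,0)
JNZ L0: not taken
halt.
Total executed instructions: 19.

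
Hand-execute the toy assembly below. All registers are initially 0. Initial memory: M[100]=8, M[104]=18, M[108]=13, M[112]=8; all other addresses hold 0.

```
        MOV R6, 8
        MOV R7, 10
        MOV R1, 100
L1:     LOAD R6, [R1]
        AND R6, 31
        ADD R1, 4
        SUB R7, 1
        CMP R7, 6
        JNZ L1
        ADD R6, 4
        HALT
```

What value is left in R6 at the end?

after MOV R6, 8: R6=8
after MOV R7, 10: R7=10
after MOV R1, 100: R1=100
after LOAD R6, [R1]: R6=M[100]=8
after AND R6, 31: R6=8&31=8
after ADD R1, 4: R1=100+4=104
after SUB R7, 1: R7=10-1=9
CMP R7, 6  (cmp 9,6)
JNZ L1: taken
after LOAD R6, [R1]: R6=M[104]=18
after AND R6, 31: R6=18&31=18
after ADD R1, 4: R1=104+4=108
after SUB R7, 1: R7=9-1=8
CMP R7, 6  (cmp 8,6)
JNZ L1: taken
after LOAD R6, [R1]: R6=M[108]=13
after AND R6, 31: R6=13&31=13
after ADD R1, 4: R1=108+4=112
after SUB R7, 1: R7=8-1=7
CMP R7, 6  (cmp 7,6)
JNZ L1: taken
after LOAD R6, [R1]: R6=M[112]=8
after AND R6, 31: R6=8&31=8
after ADD R1, 4: R1=112+4=116
after SUB R7, 1: R7=7-1=6
CMP R7, 6  (cmp 6,6)
JNZ L1: not taken
after ADD R6, 4: R6=8+4=12
halt.

12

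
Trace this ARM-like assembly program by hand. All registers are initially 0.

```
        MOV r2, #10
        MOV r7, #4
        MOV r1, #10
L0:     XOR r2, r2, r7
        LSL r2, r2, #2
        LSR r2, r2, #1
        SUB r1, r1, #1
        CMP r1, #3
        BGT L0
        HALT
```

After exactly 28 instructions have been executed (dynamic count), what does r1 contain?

6

after MOV r2, #10: r2=10
after MOV r7, #4: r7=4
after MOV r1, #10: r1=10
after XOR r2, r2, r7: r2=10^4=14
after LSL r2, r2, #2: r2=14<<2=56
after LSR r2, r2, #1: r2=56>>1=28
after SUB r1, r1, #1: r1=10-1=9
CMP r1, #3  (cmp 9,3)
BGT L0: taken
after XOR r2, r2, r7: r2=28^4=24
after LSL r2, r2, #2: r2=24<<2=96
after LSR r2, r2, #1: r2=96>>1=48
after SUB r1, r1, #1: r1=9-1=8
CMP r1, #3  (cmp 8,3)
BGT L0: taken
after XOR r2, r2, r7: r2=48^4=52
after LSL r2, r2, #2: r2=52<<2=208
after LSR r2, r2, #1: r2=208>>1=104
after SUB r1, r1, #1: r1=8-1=7
CMP r1, #3  (cmp 7,3)
BGT L0: taken
after XOR r2, r2, r7: r2=104^4=108
after LSL r2, r2, #2: r2=108<<2=432
after LSR r2, r2, #1: r2=432>>1=216
after SUB r1, r1, #1: r1=7-1=6
CMP r1, #3  (cmp 6,3)
BGT L0: taken
after XOR r2, r2, r7: r2=216^4=220
After step 28: r1 = 6.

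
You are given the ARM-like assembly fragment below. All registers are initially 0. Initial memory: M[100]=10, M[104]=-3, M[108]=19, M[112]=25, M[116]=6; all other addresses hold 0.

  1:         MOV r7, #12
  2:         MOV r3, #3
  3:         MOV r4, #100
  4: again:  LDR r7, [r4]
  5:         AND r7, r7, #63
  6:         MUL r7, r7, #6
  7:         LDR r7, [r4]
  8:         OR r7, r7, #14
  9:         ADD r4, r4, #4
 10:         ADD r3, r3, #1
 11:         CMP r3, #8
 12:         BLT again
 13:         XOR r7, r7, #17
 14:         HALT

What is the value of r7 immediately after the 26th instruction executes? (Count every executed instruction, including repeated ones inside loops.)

after MOV r7, #12: r7=12
after MOV r3, #3: r3=3
after MOV r4, #100: r4=100
after LDR r7, [r4]: r7=M[100]=10
after AND r7, r7, #63: r7=10&63=10
after MUL r7, r7, #6: r7=10*6=60
after LDR r7, [r4]: r7=M[100]=10
after OR r7, r7, #14: r7=10|14=14
after ADD r4, r4, #4: r4=100+4=104
after ADD r3, r3, #1: r3=3+1=4
CMP r3, #8  (cmp 4,8)
BLT again: taken
after LDR r7, [r4]: r7=M[104]=-3
after AND r7, r7, #63: r7=(-3)&63=61
after MUL r7, r7, #6: r7=61*6=366
after LDR r7, [r4]: r7=M[104]=-3
after OR r7, r7, #14: r7=(-3)|14=-1
after ADD r4, r4, #4: r4=104+4=108
after ADD r3, r3, #1: r3=4+1=5
CMP r3, #8  (cmp 5,8)
BLT again: taken
after LDR r7, [r4]: r7=M[108]=19
after AND r7, r7, #63: r7=19&63=19
after MUL r7, r7, #6: r7=19*6=114
after LDR r7, [r4]: r7=M[108]=19
after OR r7, r7, #14: r7=19|14=31
After step 26: r7 = 31.

31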